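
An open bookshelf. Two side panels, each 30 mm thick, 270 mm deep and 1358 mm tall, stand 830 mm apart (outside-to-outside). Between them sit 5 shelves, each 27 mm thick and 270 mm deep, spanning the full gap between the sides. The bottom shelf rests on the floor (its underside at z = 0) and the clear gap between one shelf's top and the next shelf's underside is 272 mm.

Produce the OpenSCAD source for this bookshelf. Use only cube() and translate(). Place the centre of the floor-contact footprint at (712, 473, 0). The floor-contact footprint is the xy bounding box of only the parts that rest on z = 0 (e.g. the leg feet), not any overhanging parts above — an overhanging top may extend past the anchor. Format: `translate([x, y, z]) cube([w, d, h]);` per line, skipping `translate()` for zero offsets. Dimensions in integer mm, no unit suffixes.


translate([297, 338, 0]) cube([30, 270, 1358]);
translate([1097, 338, 0]) cube([30, 270, 1358]);
translate([327, 338, 0]) cube([770, 270, 27]);
translate([327, 338, 299]) cube([770, 270, 27]);
translate([327, 338, 598]) cube([770, 270, 27]);
translate([327, 338, 897]) cube([770, 270, 27]);
translate([327, 338, 1196]) cube([770, 270, 27]);


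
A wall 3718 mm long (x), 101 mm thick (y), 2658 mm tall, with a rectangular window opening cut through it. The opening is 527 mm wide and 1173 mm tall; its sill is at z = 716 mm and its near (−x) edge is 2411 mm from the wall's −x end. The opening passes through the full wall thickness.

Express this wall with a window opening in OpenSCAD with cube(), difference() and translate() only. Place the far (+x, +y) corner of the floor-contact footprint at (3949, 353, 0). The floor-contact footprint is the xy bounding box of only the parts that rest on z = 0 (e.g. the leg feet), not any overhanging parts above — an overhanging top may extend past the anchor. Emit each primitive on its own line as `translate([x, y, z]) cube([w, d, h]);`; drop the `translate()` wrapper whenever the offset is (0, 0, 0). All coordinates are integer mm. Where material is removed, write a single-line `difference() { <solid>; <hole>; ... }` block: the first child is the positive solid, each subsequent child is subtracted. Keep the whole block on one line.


difference() { translate([231, 252, 0]) cube([3718, 101, 2658]); translate([2642, 252, 716]) cube([527, 101, 1173]); }


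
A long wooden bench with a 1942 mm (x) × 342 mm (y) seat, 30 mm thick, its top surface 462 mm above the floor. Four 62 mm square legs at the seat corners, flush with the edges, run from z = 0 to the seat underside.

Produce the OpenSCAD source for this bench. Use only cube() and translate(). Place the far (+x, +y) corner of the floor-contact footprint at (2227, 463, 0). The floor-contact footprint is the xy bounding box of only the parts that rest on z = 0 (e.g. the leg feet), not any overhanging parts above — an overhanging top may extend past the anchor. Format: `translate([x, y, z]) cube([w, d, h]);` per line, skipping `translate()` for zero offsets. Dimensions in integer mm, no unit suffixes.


translate([285, 121, 432]) cube([1942, 342, 30]);
translate([285, 121, 0]) cube([62, 62, 432]);
translate([285, 401, 0]) cube([62, 62, 432]);
translate([2165, 121, 0]) cube([62, 62, 432]);
translate([2165, 401, 0]) cube([62, 62, 432]);


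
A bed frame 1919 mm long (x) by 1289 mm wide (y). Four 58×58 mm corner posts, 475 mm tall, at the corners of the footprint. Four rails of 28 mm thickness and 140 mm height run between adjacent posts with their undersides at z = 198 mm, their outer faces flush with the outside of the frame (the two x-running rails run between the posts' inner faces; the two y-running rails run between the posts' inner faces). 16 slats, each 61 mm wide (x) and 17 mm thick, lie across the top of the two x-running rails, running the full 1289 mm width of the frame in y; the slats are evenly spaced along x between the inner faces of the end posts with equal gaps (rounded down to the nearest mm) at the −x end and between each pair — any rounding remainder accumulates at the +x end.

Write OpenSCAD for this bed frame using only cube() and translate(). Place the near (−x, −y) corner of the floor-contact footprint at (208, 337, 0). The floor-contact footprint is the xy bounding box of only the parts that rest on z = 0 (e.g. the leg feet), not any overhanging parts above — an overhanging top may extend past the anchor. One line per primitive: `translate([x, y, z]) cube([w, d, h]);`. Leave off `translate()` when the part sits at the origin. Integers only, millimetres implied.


translate([208, 337, 0]) cube([58, 58, 475]);
translate([208, 1568, 0]) cube([58, 58, 475]);
translate([2069, 337, 0]) cube([58, 58, 475]);
translate([2069, 1568, 0]) cube([58, 58, 475]);
translate([266, 337, 198]) cube([1803, 28, 140]);
translate([266, 1598, 198]) cube([1803, 28, 140]);
translate([208, 395, 198]) cube([28, 1173, 140]);
translate([2099, 395, 198]) cube([28, 1173, 140]);
translate([314, 337, 338]) cube([61, 1289, 17]);
translate([423, 337, 338]) cube([61, 1289, 17]);
translate([532, 337, 338]) cube([61, 1289, 17]);
translate([641, 337, 338]) cube([61, 1289, 17]);
translate([750, 337, 338]) cube([61, 1289, 17]);
translate([859, 337, 338]) cube([61, 1289, 17]);
translate([968, 337, 338]) cube([61, 1289, 17]);
translate([1077, 337, 338]) cube([61, 1289, 17]);
translate([1186, 337, 338]) cube([61, 1289, 17]);
translate([1295, 337, 338]) cube([61, 1289, 17]);
translate([1404, 337, 338]) cube([61, 1289, 17]);
translate([1513, 337, 338]) cube([61, 1289, 17]);
translate([1622, 337, 338]) cube([61, 1289, 17]);
translate([1731, 337, 338]) cube([61, 1289, 17]);
translate([1840, 337, 338]) cube([61, 1289, 17]);
translate([1949, 337, 338]) cube([61, 1289, 17]);


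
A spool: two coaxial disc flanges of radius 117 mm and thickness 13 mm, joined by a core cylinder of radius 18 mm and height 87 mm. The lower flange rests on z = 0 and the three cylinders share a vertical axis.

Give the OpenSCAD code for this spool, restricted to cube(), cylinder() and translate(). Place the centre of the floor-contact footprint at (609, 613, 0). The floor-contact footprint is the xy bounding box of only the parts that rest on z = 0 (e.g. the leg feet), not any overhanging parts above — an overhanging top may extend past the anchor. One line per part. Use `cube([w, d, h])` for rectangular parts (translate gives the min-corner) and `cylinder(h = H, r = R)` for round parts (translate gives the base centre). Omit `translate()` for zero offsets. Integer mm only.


translate([609, 613, 0]) cylinder(h = 13, r = 117);
translate([609, 613, 13]) cylinder(h = 87, r = 18);
translate([609, 613, 100]) cylinder(h = 13, r = 117);


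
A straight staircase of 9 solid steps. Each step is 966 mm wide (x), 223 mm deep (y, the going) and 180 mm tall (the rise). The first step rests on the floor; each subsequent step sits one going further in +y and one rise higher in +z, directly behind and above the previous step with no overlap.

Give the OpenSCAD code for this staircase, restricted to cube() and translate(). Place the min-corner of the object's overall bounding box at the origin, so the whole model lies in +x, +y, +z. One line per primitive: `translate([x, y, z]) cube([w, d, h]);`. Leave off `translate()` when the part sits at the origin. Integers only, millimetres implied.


cube([966, 223, 180]);
translate([0, 223, 180]) cube([966, 223, 180]);
translate([0, 446, 360]) cube([966, 223, 180]);
translate([0, 669, 540]) cube([966, 223, 180]);
translate([0, 892, 720]) cube([966, 223, 180]);
translate([0, 1115, 900]) cube([966, 223, 180]);
translate([0, 1338, 1080]) cube([966, 223, 180]);
translate([0, 1561, 1260]) cube([966, 223, 180]);
translate([0, 1784, 1440]) cube([966, 223, 180]);


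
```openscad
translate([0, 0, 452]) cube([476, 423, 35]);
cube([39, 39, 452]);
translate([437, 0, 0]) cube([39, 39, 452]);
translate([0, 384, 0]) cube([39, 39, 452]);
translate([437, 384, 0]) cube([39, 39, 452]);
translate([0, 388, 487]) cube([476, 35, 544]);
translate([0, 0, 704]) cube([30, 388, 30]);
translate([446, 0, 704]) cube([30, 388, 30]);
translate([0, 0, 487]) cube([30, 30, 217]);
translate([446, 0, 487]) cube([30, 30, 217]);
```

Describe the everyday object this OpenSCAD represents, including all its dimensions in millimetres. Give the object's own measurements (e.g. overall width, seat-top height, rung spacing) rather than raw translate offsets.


A chair. The seat is a 476×423×35 mm slab with its top at z = 487 mm, on four 39×39 mm corner legs (flush with the seat edges, standing on z = 0). A flat backrest 35 mm thick, 544 mm tall, spans the full seat width and rises from the seat top along its +y edge, rear face flush with the rear of the seat. Two armrests of 30×30 mm section run along each side from the seat's front edge to the front of the backrest, top faces 247 mm above the seat top and outer faces flush with the seat's x-edges; a 30×30 mm post under the front of each armrest stands on the seat at the front corner.


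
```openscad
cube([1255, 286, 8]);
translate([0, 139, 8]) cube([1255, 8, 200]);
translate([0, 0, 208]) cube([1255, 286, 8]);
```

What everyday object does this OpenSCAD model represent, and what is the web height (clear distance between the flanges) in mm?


An I-beam. The web height is 200 mm.

Two wide flanges with a thin centred web — an I-beam. Overall 216 mm minus two 8 mm flanges gives a web of 216 − 2·8 = 200 mm.


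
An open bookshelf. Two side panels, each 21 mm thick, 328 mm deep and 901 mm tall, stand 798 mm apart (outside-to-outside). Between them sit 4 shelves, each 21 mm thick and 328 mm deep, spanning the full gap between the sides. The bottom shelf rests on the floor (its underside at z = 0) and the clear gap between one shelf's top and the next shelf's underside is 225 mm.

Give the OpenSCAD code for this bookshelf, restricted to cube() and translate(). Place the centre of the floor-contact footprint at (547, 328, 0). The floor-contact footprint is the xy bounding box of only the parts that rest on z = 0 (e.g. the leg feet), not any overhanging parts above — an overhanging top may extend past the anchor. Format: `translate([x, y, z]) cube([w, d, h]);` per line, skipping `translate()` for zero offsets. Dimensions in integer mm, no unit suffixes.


translate([148, 164, 0]) cube([21, 328, 901]);
translate([925, 164, 0]) cube([21, 328, 901]);
translate([169, 164, 0]) cube([756, 328, 21]);
translate([169, 164, 246]) cube([756, 328, 21]);
translate([169, 164, 492]) cube([756, 328, 21]);
translate([169, 164, 738]) cube([756, 328, 21]);


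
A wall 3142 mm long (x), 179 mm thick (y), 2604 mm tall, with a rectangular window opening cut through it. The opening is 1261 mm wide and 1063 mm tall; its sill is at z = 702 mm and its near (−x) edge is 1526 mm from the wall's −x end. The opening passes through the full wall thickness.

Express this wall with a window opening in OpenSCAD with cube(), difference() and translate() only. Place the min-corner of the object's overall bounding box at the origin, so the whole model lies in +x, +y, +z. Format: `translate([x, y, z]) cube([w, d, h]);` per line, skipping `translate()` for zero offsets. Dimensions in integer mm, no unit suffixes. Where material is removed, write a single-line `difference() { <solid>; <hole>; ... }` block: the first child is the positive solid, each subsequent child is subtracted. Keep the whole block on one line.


difference() { cube([3142, 179, 2604]); translate([1526, 0, 702]) cube([1261, 179, 1063]); }


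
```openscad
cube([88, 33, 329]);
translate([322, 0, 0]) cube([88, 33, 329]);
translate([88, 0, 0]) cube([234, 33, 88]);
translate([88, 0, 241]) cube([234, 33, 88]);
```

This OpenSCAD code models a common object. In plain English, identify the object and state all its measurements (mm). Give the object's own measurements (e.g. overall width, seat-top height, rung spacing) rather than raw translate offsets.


A rectangular picture frame lying in the x–z plane (depth along y). The opening is 234 mm wide (x) by 153 mm tall (z), surrounded by a border 88 mm wide on all four sides. The frame is 33 mm deep and is made of two full-height vertical stiles with two horizontal rails fitted between them.


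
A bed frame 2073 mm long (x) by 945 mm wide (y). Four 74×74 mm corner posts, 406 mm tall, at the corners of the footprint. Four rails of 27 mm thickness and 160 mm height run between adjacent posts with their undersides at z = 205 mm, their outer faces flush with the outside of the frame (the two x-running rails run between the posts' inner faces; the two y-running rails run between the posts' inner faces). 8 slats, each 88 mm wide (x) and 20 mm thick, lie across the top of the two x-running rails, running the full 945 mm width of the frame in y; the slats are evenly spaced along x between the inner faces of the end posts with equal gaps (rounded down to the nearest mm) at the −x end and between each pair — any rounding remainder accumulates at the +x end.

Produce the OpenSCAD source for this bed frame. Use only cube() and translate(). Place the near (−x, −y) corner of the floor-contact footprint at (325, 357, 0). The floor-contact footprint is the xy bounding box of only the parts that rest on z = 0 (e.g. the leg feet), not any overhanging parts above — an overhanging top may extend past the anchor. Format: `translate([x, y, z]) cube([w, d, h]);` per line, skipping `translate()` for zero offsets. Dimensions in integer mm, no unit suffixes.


translate([325, 357, 0]) cube([74, 74, 406]);
translate([325, 1228, 0]) cube([74, 74, 406]);
translate([2324, 357, 0]) cube([74, 74, 406]);
translate([2324, 1228, 0]) cube([74, 74, 406]);
translate([399, 357, 205]) cube([1925, 27, 160]);
translate([399, 1275, 205]) cube([1925, 27, 160]);
translate([325, 431, 205]) cube([27, 797, 160]);
translate([2371, 431, 205]) cube([27, 797, 160]);
translate([534, 357, 365]) cube([88, 945, 20]);
translate([757, 357, 365]) cube([88, 945, 20]);
translate([980, 357, 365]) cube([88, 945, 20]);
translate([1203, 357, 365]) cube([88, 945, 20]);
translate([1426, 357, 365]) cube([88, 945, 20]);
translate([1649, 357, 365]) cube([88, 945, 20]);
translate([1872, 357, 365]) cube([88, 945, 20]);
translate([2095, 357, 365]) cube([88, 945, 20]);


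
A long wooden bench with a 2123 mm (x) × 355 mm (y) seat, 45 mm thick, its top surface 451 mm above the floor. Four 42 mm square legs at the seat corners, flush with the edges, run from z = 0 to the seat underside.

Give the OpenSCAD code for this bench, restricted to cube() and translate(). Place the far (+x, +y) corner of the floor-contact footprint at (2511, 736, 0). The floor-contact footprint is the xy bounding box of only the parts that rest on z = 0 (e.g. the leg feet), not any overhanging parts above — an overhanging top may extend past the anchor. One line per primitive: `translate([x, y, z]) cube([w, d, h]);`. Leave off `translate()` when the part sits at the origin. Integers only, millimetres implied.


translate([388, 381, 406]) cube([2123, 355, 45]);
translate([388, 381, 0]) cube([42, 42, 406]);
translate([388, 694, 0]) cube([42, 42, 406]);
translate([2469, 381, 0]) cube([42, 42, 406]);
translate([2469, 694, 0]) cube([42, 42, 406]);


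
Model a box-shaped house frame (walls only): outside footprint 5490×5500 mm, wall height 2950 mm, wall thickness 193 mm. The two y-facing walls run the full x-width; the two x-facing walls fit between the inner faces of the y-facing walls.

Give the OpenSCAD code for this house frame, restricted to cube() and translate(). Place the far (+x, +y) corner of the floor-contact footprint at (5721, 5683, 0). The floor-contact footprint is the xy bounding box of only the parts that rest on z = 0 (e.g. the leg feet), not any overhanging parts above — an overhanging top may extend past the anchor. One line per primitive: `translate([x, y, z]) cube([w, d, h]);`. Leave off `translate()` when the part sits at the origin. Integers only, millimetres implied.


translate([231, 183, 0]) cube([5490, 193, 2950]);
translate([231, 5490, 0]) cube([5490, 193, 2950]);
translate([231, 376, 0]) cube([193, 5114, 2950]);
translate([5528, 376, 0]) cube([193, 5114, 2950]);


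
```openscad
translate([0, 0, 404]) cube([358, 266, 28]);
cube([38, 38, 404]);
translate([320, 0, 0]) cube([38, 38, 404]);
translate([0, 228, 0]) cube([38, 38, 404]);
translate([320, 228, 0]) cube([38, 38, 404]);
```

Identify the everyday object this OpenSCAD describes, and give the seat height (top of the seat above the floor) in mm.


A stool. The seat height is 432 mm.

A 358×266×28 slab at z = 404 on four corner posts — a stool. The seat top is 404 + 28 = 432 mm.


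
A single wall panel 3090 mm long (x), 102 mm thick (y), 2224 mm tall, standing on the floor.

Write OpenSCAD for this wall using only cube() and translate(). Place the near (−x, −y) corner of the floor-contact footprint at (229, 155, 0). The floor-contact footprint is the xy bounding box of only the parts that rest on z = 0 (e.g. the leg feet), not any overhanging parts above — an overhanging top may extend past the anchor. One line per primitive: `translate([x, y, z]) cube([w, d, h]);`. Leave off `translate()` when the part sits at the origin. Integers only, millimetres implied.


translate([229, 155, 0]) cube([3090, 102, 2224]);


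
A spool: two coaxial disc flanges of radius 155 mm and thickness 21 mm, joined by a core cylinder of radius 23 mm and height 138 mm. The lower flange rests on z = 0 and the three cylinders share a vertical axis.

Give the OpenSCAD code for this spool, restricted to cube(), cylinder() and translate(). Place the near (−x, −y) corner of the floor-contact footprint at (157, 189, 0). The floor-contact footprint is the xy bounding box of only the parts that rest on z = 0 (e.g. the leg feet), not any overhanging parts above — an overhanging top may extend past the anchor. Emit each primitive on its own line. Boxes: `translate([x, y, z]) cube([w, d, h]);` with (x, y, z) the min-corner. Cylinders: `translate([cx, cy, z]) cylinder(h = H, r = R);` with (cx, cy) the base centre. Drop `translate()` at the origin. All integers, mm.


translate([312, 344, 0]) cylinder(h = 21, r = 155);
translate([312, 344, 21]) cylinder(h = 138, r = 23);
translate([312, 344, 159]) cylinder(h = 21, r = 155);


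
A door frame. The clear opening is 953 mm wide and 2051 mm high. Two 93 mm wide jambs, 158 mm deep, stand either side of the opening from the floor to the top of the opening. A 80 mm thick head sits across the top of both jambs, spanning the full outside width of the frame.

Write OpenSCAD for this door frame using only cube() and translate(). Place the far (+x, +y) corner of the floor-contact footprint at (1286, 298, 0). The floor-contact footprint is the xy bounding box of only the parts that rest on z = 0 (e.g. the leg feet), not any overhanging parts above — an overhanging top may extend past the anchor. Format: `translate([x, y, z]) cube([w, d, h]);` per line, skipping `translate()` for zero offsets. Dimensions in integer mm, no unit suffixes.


translate([147, 140, 0]) cube([93, 158, 2051]);
translate([1193, 140, 0]) cube([93, 158, 2051]);
translate([147, 140, 2051]) cube([1139, 158, 80]);


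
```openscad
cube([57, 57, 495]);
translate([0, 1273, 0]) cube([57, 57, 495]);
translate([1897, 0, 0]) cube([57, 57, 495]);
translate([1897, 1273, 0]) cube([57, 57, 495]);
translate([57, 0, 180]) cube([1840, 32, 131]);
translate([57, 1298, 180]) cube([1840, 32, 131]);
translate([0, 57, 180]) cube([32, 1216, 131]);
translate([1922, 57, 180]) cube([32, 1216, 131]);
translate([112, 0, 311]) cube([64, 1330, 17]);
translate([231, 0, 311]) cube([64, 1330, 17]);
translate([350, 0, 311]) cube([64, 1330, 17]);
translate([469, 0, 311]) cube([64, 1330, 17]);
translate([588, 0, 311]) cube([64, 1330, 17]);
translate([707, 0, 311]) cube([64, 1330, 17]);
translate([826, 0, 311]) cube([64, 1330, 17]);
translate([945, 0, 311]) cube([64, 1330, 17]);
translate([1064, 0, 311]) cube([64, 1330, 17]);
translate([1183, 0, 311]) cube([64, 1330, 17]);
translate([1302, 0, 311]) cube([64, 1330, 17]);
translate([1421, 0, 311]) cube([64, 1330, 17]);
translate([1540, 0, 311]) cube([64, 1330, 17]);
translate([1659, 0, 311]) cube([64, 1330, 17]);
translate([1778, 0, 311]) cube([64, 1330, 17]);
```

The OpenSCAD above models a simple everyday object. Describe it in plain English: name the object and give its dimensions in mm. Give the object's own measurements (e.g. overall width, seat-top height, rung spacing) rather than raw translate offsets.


A bed frame 1954 mm long (x) by 1330 mm wide (y). Four 57×57 mm corner posts, 495 mm tall, at the corners of the footprint. Four rails of 32 mm thickness and 131 mm height run between adjacent posts with their undersides at z = 180 mm, their outer faces flush with the outside of the frame (the two x-running rails run between the posts' inner faces; the two y-running rails run between the posts' inner faces). 15 slats, each 64 mm wide (x) and 17 mm thick, lie across the top of the two x-running rails, running the full 1330 mm width of the frame in y; along x they sit between the end posts with a 55 mm gap after the −x posts and between neighbouring slats and before the +x posts.


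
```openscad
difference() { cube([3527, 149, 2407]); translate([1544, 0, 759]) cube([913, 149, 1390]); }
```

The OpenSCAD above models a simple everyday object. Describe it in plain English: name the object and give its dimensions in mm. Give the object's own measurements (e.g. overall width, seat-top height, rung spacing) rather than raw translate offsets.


A wall 3527 mm long (x), 149 mm thick (y), 2407 mm tall, with a rectangular window opening cut through it. The opening is 913 mm wide and 1390 mm tall; its sill is at z = 759 mm and its near (−x) edge is 1544 mm from the wall's −x end. The opening passes through the full wall thickness.


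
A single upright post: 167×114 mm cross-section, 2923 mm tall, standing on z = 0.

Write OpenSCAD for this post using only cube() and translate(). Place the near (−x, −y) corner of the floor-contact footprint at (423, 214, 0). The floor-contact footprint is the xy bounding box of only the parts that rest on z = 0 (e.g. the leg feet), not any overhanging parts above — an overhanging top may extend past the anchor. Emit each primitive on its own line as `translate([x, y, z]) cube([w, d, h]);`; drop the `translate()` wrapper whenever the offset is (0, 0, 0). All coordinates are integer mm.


translate([423, 214, 0]) cube([167, 114, 2923]);


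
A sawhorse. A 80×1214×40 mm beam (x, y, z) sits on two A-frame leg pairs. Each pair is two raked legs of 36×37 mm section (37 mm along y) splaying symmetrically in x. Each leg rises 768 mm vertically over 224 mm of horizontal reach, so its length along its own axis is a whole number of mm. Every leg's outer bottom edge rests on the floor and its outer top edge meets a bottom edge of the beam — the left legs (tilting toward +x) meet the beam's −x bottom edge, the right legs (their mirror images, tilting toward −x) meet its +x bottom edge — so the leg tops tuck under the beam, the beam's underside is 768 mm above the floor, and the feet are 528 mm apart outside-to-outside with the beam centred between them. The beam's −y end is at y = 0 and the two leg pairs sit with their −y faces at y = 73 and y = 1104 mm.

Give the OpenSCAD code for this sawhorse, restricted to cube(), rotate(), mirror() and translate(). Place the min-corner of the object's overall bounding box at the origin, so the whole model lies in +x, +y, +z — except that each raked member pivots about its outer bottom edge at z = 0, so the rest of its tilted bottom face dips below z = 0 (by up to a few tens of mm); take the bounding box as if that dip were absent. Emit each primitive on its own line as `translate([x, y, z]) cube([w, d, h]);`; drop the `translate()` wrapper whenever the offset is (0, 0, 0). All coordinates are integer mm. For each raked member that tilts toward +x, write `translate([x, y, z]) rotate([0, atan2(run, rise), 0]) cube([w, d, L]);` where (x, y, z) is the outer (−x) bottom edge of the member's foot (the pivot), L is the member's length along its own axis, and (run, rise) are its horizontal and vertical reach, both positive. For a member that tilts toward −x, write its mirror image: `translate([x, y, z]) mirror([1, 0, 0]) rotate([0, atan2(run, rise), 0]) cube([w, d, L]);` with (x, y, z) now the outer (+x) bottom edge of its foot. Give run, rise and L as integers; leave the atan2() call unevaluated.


translate([224, 0, 768]) cube([80, 1214, 40]);
translate([0, 73, 0]) rotate([0, atan2(224, 768), 0]) cube([36, 37, 800]);
translate([528, 73, 0]) mirror([1, 0, 0]) rotate([0, atan2(224, 768), 0]) cube([36, 37, 800]);
translate([0, 1104, 0]) rotate([0, atan2(224, 768), 0]) cube([36, 37, 800]);
translate([528, 1104, 0]) mirror([1, 0, 0]) rotate([0, atan2(224, 768), 0]) cube([36, 37, 800]);


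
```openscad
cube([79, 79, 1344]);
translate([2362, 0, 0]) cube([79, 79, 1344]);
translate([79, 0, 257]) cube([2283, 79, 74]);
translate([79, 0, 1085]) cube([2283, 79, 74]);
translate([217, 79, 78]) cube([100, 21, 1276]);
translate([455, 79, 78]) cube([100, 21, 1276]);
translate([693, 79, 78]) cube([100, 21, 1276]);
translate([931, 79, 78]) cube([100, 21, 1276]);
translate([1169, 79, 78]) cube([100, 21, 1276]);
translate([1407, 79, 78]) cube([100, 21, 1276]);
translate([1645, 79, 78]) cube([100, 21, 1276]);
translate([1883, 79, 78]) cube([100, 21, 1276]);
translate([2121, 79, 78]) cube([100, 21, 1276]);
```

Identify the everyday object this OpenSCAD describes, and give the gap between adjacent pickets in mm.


A fence section. The picket gap is 138 mm.

Two posts, two rails, 9 pickets — a fence section. Span 2283 mm holds 9 pickets of 100 mm with 10 equal gaps: ⌊(2283 − 9·100) / 10⌋ = 138 mm.


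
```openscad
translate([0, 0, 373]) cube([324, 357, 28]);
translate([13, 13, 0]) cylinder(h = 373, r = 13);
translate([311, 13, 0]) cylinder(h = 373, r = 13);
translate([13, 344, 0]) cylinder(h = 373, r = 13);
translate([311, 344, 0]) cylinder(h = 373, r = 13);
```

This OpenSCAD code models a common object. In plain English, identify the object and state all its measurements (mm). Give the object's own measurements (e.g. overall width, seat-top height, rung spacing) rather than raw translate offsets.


A simple wooden stool: a rectangular seat 324 mm (x) by 357 mm (y), 28 mm thick, top face at z = 401 mm, on four round legs, each 26 mm in diameter. The legs rest on z = 0, each leg's axis is inset half a diameter from the nearest pair of seat edges (so the leg's bounding box is flush with the corner).


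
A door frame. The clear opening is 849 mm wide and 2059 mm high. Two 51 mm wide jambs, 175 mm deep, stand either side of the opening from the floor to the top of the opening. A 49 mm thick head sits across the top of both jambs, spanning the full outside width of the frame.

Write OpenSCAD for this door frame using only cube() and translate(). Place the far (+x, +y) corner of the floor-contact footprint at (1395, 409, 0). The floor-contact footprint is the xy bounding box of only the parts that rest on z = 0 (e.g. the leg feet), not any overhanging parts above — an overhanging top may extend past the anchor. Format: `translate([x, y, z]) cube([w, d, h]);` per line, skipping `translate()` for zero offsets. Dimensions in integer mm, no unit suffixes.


translate([444, 234, 0]) cube([51, 175, 2059]);
translate([1344, 234, 0]) cube([51, 175, 2059]);
translate([444, 234, 2059]) cube([951, 175, 49]);


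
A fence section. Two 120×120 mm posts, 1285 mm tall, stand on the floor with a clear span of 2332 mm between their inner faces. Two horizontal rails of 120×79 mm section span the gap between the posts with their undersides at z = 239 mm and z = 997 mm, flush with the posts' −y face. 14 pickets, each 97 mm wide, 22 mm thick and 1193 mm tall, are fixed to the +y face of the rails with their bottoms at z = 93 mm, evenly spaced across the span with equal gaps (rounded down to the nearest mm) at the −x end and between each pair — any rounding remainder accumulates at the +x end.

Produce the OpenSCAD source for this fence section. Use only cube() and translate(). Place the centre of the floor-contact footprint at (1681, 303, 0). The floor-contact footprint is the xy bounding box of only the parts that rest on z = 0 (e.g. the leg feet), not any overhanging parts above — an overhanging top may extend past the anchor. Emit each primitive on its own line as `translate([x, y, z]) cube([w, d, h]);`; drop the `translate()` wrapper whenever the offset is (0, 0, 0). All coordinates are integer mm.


translate([395, 243, 0]) cube([120, 120, 1285]);
translate([2847, 243, 0]) cube([120, 120, 1285]);
translate([515, 243, 239]) cube([2332, 120, 79]);
translate([515, 243, 997]) cube([2332, 120, 79]);
translate([579, 363, 93]) cube([97, 22, 1193]);
translate([740, 363, 93]) cube([97, 22, 1193]);
translate([901, 363, 93]) cube([97, 22, 1193]);
translate([1062, 363, 93]) cube([97, 22, 1193]);
translate([1223, 363, 93]) cube([97, 22, 1193]);
translate([1384, 363, 93]) cube([97, 22, 1193]);
translate([1545, 363, 93]) cube([97, 22, 1193]);
translate([1706, 363, 93]) cube([97, 22, 1193]);
translate([1867, 363, 93]) cube([97, 22, 1193]);
translate([2028, 363, 93]) cube([97, 22, 1193]);
translate([2189, 363, 93]) cube([97, 22, 1193]);
translate([2350, 363, 93]) cube([97, 22, 1193]);
translate([2511, 363, 93]) cube([97, 22, 1193]);
translate([2672, 363, 93]) cube([97, 22, 1193]);


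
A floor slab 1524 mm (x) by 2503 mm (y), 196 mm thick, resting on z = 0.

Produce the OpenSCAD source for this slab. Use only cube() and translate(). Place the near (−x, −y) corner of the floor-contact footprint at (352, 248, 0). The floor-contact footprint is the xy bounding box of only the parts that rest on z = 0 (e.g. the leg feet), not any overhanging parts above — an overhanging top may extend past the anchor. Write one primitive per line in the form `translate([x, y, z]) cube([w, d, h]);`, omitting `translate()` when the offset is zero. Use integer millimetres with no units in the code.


translate([352, 248, 0]) cube([1524, 2503, 196]);


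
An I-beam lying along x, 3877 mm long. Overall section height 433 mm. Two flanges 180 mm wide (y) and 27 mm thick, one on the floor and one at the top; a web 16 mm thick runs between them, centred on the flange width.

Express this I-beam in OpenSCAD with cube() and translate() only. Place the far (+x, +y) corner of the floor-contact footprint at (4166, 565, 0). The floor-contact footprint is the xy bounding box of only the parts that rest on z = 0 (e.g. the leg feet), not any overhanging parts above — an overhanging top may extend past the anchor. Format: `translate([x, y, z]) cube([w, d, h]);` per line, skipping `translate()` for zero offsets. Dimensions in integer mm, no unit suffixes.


translate([289, 385, 0]) cube([3877, 180, 27]);
translate([289, 467, 27]) cube([3877, 16, 379]);
translate([289, 385, 406]) cube([3877, 180, 27]);


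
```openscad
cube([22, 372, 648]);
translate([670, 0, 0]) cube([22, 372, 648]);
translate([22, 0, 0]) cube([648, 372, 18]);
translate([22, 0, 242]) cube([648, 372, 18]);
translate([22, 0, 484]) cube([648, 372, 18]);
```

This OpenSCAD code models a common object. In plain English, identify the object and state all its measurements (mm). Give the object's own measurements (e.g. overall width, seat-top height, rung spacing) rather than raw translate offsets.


An open bookshelf. Two side panels, each 22 mm thick, 372 mm deep and 648 mm tall, stand 692 mm apart (outside-to-outside). Between them sit 3 shelves, each 18 mm thick and 372 mm deep, spanning the full gap between the sides. The bottom shelf rests on the floor (its underside at z = 0) and the clear gap between one shelf's top and the next shelf's underside is 224 mm.


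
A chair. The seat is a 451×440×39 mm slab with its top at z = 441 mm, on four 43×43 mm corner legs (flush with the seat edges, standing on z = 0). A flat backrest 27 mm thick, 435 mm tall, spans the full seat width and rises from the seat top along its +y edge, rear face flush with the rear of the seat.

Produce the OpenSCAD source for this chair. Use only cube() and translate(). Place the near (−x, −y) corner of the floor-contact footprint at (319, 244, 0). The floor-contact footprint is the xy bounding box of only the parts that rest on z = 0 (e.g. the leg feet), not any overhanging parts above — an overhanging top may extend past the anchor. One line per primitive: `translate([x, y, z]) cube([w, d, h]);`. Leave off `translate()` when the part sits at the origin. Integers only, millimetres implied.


translate([319, 244, 402]) cube([451, 440, 39]);
translate([319, 244, 0]) cube([43, 43, 402]);
translate([727, 244, 0]) cube([43, 43, 402]);
translate([319, 641, 0]) cube([43, 43, 402]);
translate([727, 641, 0]) cube([43, 43, 402]);
translate([319, 657, 441]) cube([451, 27, 435]);


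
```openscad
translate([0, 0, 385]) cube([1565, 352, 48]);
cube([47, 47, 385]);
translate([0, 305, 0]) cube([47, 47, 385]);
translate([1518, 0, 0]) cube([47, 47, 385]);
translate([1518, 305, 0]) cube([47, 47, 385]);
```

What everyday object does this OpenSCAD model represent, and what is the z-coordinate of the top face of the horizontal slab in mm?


A bench. The seat-top height is 433 mm.

A long slab on four corner posts — a bench. The slab sits at z = 385 with thickness 48, so the top is 385 + 48 = 433 mm.


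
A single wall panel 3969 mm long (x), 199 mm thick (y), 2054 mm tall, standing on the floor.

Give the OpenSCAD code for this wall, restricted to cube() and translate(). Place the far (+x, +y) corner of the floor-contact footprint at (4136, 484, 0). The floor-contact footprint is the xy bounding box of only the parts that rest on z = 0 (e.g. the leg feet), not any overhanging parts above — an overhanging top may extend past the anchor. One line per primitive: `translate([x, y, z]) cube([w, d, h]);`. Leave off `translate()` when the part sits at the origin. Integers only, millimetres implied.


translate([167, 285, 0]) cube([3969, 199, 2054]);


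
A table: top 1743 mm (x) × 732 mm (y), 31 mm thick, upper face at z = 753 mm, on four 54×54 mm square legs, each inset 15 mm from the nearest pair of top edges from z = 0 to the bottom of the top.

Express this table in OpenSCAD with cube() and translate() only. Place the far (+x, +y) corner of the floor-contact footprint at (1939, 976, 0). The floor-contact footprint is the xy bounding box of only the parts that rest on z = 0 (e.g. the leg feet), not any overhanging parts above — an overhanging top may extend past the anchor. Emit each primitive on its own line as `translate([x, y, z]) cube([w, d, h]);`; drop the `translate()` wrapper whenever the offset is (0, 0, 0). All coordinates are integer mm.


translate([211, 259, 722]) cube([1743, 732, 31]);
translate([226, 274, 0]) cube([54, 54, 722]);
translate([1885, 274, 0]) cube([54, 54, 722]);
translate([226, 922, 0]) cube([54, 54, 722]);
translate([1885, 922, 0]) cube([54, 54, 722]);


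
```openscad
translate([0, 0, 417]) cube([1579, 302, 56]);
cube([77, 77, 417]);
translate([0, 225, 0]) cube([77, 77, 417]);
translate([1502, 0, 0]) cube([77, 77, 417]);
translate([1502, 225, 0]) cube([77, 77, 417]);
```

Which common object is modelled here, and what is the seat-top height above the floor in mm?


A bench. The seat-top height is 473 mm.

A long slab on four corner posts — a bench. The slab sits at z = 417 with thickness 56, so the top is 417 + 56 = 473 mm.


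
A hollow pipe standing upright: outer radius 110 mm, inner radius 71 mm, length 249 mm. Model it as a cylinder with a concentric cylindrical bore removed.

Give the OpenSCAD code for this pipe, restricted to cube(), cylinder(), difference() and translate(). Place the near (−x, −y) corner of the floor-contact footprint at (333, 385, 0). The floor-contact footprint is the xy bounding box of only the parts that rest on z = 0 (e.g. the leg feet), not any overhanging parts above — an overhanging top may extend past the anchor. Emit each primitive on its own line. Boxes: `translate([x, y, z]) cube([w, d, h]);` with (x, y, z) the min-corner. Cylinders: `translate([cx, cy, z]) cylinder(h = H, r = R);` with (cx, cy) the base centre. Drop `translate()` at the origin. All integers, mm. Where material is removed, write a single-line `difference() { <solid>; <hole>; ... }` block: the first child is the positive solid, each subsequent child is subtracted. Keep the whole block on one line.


difference() { translate([443, 495, 0]) cylinder(h = 249, r = 110); translate([443, 495, 0]) cylinder(h = 249, r = 71); }


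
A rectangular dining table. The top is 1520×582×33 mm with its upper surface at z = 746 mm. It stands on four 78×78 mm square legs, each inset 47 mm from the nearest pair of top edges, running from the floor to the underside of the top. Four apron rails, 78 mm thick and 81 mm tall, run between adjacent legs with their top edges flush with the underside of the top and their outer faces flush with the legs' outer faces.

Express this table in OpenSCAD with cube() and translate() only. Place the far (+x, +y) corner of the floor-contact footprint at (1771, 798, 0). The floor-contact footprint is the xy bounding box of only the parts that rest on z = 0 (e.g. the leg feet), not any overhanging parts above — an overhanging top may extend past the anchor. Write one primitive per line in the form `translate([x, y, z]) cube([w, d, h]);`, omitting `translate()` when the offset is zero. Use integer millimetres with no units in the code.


translate([298, 263, 713]) cube([1520, 582, 33]);
translate([345, 310, 0]) cube([78, 78, 713]);
translate([1693, 310, 0]) cube([78, 78, 713]);
translate([345, 720, 0]) cube([78, 78, 713]);
translate([1693, 720, 0]) cube([78, 78, 713]);
translate([423, 310, 632]) cube([1270, 78, 81]);
translate([423, 720, 632]) cube([1270, 78, 81]);
translate([345, 388, 632]) cube([78, 332, 81]);
translate([1693, 388, 632]) cube([78, 332, 81]);


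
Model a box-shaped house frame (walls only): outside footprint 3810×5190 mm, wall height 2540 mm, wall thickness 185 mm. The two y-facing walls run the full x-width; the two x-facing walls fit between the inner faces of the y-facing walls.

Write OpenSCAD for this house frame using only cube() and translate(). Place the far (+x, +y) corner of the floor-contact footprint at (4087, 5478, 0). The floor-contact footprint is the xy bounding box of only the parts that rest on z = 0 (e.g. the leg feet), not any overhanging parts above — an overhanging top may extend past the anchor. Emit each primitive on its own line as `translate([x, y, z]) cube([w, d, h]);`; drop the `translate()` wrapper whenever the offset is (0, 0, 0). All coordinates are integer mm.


translate([277, 288, 0]) cube([3810, 185, 2540]);
translate([277, 5293, 0]) cube([3810, 185, 2540]);
translate([277, 473, 0]) cube([185, 4820, 2540]);
translate([3902, 473, 0]) cube([185, 4820, 2540]);


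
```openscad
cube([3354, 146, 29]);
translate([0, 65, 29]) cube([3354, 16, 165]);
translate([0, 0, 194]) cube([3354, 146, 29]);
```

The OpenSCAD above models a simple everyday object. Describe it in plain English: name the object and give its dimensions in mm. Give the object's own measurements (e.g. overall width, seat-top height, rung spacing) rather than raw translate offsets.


An I-beam lying along x, 3354 mm long. Overall section height 223 mm. Two flanges 146 mm wide (y) and 29 mm thick, one on the floor and one at the top; a web 16 mm thick runs between them, centred on the flange width.


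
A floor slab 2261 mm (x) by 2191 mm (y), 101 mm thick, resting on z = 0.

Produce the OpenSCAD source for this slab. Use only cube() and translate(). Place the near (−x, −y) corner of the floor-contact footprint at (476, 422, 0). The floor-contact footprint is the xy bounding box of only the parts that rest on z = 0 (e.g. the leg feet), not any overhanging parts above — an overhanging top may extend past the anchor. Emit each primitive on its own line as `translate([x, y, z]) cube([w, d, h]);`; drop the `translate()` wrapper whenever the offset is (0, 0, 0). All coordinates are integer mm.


translate([476, 422, 0]) cube([2261, 2191, 101]);
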